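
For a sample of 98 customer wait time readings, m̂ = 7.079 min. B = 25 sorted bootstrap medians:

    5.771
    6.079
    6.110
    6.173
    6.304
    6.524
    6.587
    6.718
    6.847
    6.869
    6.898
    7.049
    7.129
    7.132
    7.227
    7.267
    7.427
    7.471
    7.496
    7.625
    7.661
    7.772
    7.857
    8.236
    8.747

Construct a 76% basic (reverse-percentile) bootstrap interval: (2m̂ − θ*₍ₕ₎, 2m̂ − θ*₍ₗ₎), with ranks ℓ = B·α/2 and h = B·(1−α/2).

(6.386, 8.048)

Percentile endpoints at ranks 3 and 22: θ*₍3₎ = 6.110, θ*₍22₎ = 7.772.
Basic interval reflects these around m̂:
  lower = 2 × 7.079 − 7.772 = 6.386
  upper = 2 × 7.079 − 6.110 = 8.048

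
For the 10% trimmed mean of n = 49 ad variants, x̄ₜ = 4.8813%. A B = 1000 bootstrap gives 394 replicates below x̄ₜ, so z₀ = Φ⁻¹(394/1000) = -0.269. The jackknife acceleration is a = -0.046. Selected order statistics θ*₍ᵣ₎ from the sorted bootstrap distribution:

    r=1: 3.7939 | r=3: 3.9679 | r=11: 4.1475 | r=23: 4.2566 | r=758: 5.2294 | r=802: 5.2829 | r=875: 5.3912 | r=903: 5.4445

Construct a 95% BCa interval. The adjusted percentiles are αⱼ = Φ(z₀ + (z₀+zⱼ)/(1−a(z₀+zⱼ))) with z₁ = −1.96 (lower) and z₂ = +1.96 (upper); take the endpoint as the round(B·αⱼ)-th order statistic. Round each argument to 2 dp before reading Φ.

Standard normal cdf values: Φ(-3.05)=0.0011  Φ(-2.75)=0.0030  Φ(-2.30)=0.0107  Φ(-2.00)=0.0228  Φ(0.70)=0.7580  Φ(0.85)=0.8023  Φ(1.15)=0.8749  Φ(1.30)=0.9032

(3.9679, 5.4445)

Lower: z₀ + z₁ = -0.269 + (-1.960) = -2.229; 1 − a(z₀+z₁) = 1 − (-0.046)(-2.229) = 0.8975; argument = -0.269 + (-2.229)/0.8975 = -2.7527 → -2.75.
α₁ = Φ(-2.75) = 0.0030; rank = round(1000 × 0.0030) = 3; θ*₍3₎ = 3.9679.
Upper: z₀ + z₂ = 1.691; 1 − a(z₀+z₂) = 1.0778; argument = 1.3000 → 1.30; α₂ = 0.9032; rank = 903; θ*₍903₎ = 5.4445.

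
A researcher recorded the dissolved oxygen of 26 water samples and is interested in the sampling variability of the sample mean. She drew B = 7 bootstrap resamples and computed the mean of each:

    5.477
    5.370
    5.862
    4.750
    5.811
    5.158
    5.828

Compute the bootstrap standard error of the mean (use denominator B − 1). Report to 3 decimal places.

SE* = 0.413

Bootstrap SE is the standard deviation of the 7 replicate means.
Mean of replicates: (5.477 + 5.370 + 5.862 + 4.750 + 5.811 + 5.158 + 5.828) / 7 = 38.2560 / 7 = 5.4651
Sum of squared deviations: (+0.0119)² + (−0.0951)² + (+0.3969)² + (−0.7151)² + (+0.3459)² + (−0.3071)² + (+0.3629)² = 1.0237
Variance = 1.0237 / 6 = 0.1706
SE* = √0.1706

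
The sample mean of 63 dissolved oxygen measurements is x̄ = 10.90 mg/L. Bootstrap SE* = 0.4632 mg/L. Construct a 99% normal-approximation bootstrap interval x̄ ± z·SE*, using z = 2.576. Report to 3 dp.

Margin = 2.576 × 0.4632 = 1.1932
Interval: 10.90 ± 1.1932

(9.707, 12.093)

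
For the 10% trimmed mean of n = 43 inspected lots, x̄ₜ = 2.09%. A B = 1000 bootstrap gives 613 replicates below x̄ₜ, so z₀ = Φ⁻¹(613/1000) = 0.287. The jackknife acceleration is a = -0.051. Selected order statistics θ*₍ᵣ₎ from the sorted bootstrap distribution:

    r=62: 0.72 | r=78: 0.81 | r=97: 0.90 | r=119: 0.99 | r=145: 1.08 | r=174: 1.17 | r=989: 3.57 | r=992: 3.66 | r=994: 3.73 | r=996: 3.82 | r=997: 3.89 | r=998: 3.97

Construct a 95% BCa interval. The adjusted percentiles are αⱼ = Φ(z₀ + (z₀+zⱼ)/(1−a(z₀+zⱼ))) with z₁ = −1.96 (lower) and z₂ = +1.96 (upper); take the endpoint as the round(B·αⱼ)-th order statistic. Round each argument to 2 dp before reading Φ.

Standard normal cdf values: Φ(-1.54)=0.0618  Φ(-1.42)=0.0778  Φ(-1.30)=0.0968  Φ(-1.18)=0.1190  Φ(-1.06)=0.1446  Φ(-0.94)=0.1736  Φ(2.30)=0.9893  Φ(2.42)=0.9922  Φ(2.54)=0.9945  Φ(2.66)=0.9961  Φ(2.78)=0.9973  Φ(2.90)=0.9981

Lower: z₀ + z₁ = 0.287 + (-1.960) = -1.673; 1 − a(z₀+z₁) = 1 − (-0.051)(-1.673) = 0.9147; argument = 0.287 + (-1.673)/0.9147 = -1.5421 → -1.54.
α₁ = Φ(-1.54) = 0.0618; rank = round(1000 × 0.0618) = 62; θ*₍62₎ = 0.72.
Upper: z₀ + z₂ = 2.247; 1 − a(z₀+z₂) = 1.1146; argument = 2.3030 → 2.30; α₂ = 0.9893; rank = 989; θ*₍989₎ = 3.57.

(0.72, 3.57)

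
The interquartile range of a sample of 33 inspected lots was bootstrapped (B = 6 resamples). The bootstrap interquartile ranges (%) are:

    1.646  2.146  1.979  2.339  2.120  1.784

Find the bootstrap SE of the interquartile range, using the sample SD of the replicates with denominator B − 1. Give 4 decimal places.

Bootstrap SE is the standard deviation of the 6 replicate interquartile ranges.
Mean of replicates: (1.646 + 2.146 + 1.979 + 2.339 + 2.120 + 1.784) / 6 = 12.01400 / 6 = 2.00233
Sum of squared deviations: (−0.35633)² + (+0.14367)² + (−0.02333)² + (+0.33667)² + (+0.11767)² + (−0.21833)² = 0.32302
Variance = 0.32302 / 5 = 0.06460
SE* = √0.06460

SE* = 0.2542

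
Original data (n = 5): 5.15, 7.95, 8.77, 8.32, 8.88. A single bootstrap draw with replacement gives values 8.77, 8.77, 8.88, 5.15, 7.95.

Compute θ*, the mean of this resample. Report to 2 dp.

θ* = 7.90

Mean = (8.77 + 8.77 + 8.88 + 5.15 + 7.95) / 5 = 39.520 / 5 = 7.90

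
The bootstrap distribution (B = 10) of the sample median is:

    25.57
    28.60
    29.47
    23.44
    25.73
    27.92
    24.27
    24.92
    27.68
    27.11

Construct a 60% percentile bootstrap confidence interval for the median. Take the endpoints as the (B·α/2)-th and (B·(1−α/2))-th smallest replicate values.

Sorted replicates: 23.44, 24.27, 24.92, 25.57, 25.73, 27.11, 27.68, 27.92, 28.60, 29.47
α = 0.40; lower rank = 10 × 0.200 = 2; upper rank = 10 × 0.800 = 8.
The 2nd smallest replicate is 24.27; the 8th is 27.92.

(24.27, 27.92)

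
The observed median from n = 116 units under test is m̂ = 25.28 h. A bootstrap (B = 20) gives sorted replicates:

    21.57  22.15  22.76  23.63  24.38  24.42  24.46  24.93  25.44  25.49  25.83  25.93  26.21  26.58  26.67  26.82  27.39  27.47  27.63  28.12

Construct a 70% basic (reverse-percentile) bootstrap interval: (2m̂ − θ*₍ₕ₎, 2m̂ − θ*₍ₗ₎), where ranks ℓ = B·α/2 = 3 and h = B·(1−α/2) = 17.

(23.17, 27.80)

Percentile endpoints at ranks 3 and 17: θ*₍3₎ = 22.76, θ*₍17₎ = 27.39.
Basic interval reflects these around m̂:
  lower = 2 × 25.28 − 27.39 = 23.17
  upper = 2 × 25.28 − 22.76 = 27.80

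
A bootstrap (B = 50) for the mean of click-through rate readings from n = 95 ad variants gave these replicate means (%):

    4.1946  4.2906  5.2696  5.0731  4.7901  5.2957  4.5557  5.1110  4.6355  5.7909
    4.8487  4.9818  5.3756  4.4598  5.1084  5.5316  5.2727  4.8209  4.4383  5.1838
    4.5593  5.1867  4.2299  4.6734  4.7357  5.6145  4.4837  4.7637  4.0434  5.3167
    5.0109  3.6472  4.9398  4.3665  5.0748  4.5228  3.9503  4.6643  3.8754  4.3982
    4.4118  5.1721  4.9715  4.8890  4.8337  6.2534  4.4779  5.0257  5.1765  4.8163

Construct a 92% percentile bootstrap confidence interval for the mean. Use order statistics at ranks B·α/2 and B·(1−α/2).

Sorted replicates: 3.6472, 3.8754, 3.9503, 4.0434, 4.1946, 4.2299, 4.2906, 4.3665, 4.3982, 4.4118, 4.4383, 4.4598, 4.4779, 4.4837, 4.5228, 4.5557, 4.5593, 4.6355, 4.6643, 4.6734, 4.7357, 4.7637, 4.7901, 4.8163, 4.8209, 4.8337, 4.8487, 4.8890, 4.9398, 4.9715, 4.9818, 5.0109, 5.0257, 5.0731, 5.0748, 5.1084, 5.1110, 5.1721, 5.1765, 5.1838, 5.1867, 5.2696, 5.2727, 5.2957, 5.3167, 5.3756, 5.5316, 5.6145, 5.7909, 6.2534
α = 0.08; lower rank = 50 × 0.040 = 2; upper rank = 50 × 0.960 = 48.
The 2nd smallest replicate is 3.8754; the 48th is 5.6145.

(3.8754, 5.6145)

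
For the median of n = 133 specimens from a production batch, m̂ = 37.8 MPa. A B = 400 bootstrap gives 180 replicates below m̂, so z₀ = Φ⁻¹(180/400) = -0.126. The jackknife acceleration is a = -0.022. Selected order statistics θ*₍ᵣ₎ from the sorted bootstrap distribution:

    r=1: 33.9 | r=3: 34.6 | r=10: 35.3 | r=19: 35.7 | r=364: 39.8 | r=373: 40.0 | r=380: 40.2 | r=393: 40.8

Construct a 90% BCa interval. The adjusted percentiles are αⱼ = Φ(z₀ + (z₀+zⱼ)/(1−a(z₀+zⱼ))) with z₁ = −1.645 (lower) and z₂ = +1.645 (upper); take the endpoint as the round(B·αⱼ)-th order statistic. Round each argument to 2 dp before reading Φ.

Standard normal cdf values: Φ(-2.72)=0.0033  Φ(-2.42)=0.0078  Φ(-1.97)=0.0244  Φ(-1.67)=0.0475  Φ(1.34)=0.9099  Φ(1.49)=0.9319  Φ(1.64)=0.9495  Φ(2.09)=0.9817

(35.3, 39.8)

Lower: z₀ + z₁ = -0.126 + (-1.645) = -1.771; 1 − a(z₀+z₁) = 1 − (-0.022)(-1.771) = 0.9610; argument = -0.126 + (-1.771)/0.9610 = -1.9688 → -1.97.
α₁ = Φ(-1.97) = 0.0244; rank = round(400 × 0.0244) = 10; θ*₍10₎ = 35.3.
Upper: z₀ + z₂ = 1.519; 1 − a(z₀+z₂) = 1.0334; argument = 1.3439 → 1.34; α₂ = 0.9099; rank = 364; θ*₍364₎ = 39.8.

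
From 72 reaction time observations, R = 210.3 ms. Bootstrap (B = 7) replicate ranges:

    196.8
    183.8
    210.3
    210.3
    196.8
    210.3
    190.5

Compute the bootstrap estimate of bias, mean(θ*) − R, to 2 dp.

bias = −10.47

mean(θ*) = (196.8 + 183.8 + 210.3 + 210.3 + 196.8 + 210.3 + 190.5) / 7 = 199.829
bias = 199.829 − 210.3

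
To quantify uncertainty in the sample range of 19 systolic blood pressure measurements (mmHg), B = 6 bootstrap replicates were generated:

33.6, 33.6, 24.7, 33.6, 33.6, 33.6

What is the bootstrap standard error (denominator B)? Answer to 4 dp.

Bootstrap SE is the standard deviation of the 6 replicate ranges.
Mean of replicates: (33.6 + 33.6 + 24.7 + 33.6 + 33.6 + 33.6) / 6 = 192.70000 / 6 = 32.11667
Sum of squared deviations: (+1.48333)² + (+1.48333)² + (−7.41667)² + (+1.48333)² + (+1.48333)² + (+1.48333)² = 66.00833
Variance = 66.00833 / 6 = 11.00139
SE* = √11.00139

SE* = 3.3168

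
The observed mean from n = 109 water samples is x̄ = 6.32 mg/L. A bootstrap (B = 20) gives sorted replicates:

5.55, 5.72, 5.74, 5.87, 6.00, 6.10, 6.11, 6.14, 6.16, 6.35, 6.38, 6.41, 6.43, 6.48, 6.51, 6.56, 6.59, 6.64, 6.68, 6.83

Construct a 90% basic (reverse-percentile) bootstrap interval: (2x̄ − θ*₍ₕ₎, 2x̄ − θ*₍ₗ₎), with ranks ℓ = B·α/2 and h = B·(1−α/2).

(5.96, 7.09)

Percentile endpoints at ranks 1 and 19: θ*₍1₎ = 5.55, θ*₍19₎ = 6.68.
Basic interval reflects these around x̄:
  lower = 2 × 6.32 − 6.68 = 5.96
  upper = 2 × 6.32 − 5.55 = 7.09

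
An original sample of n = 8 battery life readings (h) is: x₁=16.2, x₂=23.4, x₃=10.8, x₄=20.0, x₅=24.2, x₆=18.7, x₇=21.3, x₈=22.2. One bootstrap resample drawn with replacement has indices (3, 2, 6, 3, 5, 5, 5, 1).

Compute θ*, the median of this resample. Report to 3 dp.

θ* = 21.050

Resample values: 10.8, 23.4, 18.7, 10.8, 24.2, 24.2, 24.2, 16.2.
Sorted: 10.8, 10.8, 16.2, 18.7, 23.4, 24.2, 24.2, 24.2
Median = average of the two middle values = 21.050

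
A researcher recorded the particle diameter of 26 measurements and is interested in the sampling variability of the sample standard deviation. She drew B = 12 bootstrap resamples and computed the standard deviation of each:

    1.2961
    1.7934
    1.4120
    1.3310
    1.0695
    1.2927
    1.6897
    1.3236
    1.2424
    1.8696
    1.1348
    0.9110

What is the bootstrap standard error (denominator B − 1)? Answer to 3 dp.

SE* = 0.289

Bootstrap SE is the standard deviation of the 12 replicate standard deviations.
Mean of replicates: (1.2961 + 1.7934 + 1.4120 + 1.3310 + 1.0695 + 1.2927 + 1.6897 + 1.3236 + 1.2424 + 1.8696 + 1.1348 + 0.9110) / 12 = 16.36580 / 12 = 1.36382
Sum of squared deviations: (−0.06772)² + (+0.42958)² + (+0.04818)² + (−0.03282)² + (−0.29432)² + (−0.07112)² + (+0.32588)² + (−0.04022)² + (−0.12142)² + (+0.50578)² + (−0.22902)² + (−0.45282)² = 0.92007
Variance = 0.92007 / 11 = 0.08364
SE* = √0.08364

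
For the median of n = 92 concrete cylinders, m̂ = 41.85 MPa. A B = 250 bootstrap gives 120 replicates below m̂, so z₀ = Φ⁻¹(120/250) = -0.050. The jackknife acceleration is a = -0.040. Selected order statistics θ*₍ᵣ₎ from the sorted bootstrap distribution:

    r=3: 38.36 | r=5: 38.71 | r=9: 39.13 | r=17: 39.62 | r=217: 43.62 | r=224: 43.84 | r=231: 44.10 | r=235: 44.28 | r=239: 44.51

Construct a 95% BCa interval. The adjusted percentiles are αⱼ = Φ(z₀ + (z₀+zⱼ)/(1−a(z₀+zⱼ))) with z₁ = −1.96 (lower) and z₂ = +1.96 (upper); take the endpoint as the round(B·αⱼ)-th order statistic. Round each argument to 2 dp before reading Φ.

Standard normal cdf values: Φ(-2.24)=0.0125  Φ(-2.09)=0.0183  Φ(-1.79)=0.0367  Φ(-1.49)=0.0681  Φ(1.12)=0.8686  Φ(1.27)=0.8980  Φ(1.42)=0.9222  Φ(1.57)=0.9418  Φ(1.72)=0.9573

(38.36, 44.51)

Lower: z₀ + z₁ = -0.050 + (-1.960) = -2.010; 1 − a(z₀+z₁) = 1 − (-0.040)(-2.010) = 0.9196; argument = -0.050 + (-2.010)/0.9196 = -2.2357 → -2.24.
α₁ = Φ(-2.24) = 0.0125; rank = round(250 × 0.0125) = 3; θ*₍3₎ = 38.36.
Upper: z₀ + z₂ = 1.910; 1 − a(z₀+z₂) = 1.0764; argument = 1.7244 → 1.72; α₂ = 0.9573; rank = 239; θ*₍239₎ = 44.51.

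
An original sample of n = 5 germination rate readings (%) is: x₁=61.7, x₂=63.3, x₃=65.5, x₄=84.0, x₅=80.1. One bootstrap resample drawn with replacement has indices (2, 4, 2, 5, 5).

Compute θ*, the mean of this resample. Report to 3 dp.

Resample values: 63.3, 84.0, 63.3, 80.1, 80.1.
Mean = (63.3 + 84.0 + 63.3 + 80.1 + 80.1) / 5 = 370.80 / 5 = 74.160

θ* = 74.160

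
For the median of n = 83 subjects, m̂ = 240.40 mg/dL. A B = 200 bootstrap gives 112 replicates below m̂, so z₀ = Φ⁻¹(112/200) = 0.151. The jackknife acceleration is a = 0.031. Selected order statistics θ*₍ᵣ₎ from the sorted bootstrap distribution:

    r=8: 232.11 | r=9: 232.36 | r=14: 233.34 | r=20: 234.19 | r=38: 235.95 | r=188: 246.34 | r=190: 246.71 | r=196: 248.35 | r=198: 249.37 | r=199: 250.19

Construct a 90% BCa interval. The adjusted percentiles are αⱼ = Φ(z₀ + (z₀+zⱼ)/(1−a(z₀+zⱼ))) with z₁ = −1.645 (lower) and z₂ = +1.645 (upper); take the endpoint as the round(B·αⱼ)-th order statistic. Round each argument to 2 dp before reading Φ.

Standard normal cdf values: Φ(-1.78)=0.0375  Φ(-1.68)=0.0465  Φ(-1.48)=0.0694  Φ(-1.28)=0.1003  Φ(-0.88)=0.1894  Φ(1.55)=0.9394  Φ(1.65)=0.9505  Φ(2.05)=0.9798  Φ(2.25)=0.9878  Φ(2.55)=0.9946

Lower: z₀ + z₁ = 0.151 + (-1.645) = -1.494; 1 − a(z₀+z₁) = 1 − (0.031)(-1.494) = 1.0463; argument = 0.151 + (-1.494)/1.0463 = -1.2769 → -1.28.
α₁ = Φ(-1.28) = 0.1003; rank = round(200 × 0.1003) = 20; θ*₍20₎ = 234.19.
Upper: z₀ + z₂ = 1.796; 1 − a(z₀+z₂) = 0.9443; argument = 2.0529 → 2.05; α₂ = 0.9798; rank = 196; θ*₍196₎ = 248.35.

(234.19, 248.35)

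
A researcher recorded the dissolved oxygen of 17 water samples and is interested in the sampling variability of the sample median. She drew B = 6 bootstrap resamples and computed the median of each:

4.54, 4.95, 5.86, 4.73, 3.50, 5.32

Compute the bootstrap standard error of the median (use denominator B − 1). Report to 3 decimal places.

SE* = 0.797

Bootstrap SE is the standard deviation of the 6 replicate medians.
Mean of replicates: (4.54 + 4.95 + 5.86 + 4.73 + 3.50 + 5.32) / 6 = 28.9000 / 6 = 4.8167
Sum of squared deviations: (−0.2767)² + (+0.1333)² + (+1.0433)² + (−0.0867)² + (−1.3167)² + (+0.5033)² = 3.1773
Variance = 3.1773 / 5 = 0.6355
SE* = √0.6355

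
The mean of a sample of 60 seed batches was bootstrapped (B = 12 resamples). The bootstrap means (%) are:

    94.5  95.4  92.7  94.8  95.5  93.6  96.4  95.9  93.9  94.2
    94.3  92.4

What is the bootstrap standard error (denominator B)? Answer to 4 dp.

Bootstrap SE is the standard deviation of the 12 replicate means.
Mean of replicates: (94.5 + 95.4 + 92.7 + 94.8 + 95.5 + 93.6 + 96.4 + 95.9 + 93.9 + 94.2 + 94.3 + 92.4) / 12 = 1133.60000 / 12 = 94.46667
Sum of squared deviations: (+0.03333)² + (+0.93333)² + (−1.76667)² + (+0.33333)² + (+1.03333)² + (−0.86667)² + (+1.93333)² + (+1.43333)² + (−0.56667)² + (−0.26667)² + (−0.16667)² + (−2.06667)² = 16.40667
Variance = 16.40667 / 12 = 1.36722
SE* = √1.36722

SE* = 1.1693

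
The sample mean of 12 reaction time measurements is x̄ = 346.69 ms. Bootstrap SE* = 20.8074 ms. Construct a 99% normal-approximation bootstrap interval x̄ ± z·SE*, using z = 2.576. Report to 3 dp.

Margin = 2.576 × 20.8074 = 53.5999
Interval: 346.69 ± 53.5999

(293.090, 400.290)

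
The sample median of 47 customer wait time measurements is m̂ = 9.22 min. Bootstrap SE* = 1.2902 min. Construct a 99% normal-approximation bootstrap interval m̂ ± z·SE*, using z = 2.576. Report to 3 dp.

Margin = 2.576 × 1.2902 = 3.3236
Interval: 9.22 ± 3.3236

(5.896, 12.544)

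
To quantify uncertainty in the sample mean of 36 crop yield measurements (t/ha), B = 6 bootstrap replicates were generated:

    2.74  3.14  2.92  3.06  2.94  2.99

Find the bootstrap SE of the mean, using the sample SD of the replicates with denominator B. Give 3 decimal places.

SE* = 0.125

Bootstrap SE is the standard deviation of the 6 replicate means.
Mean of replicates: (2.74 + 3.14 + 2.92 + 3.06 + 2.94 + 2.99) / 6 = 17.7900 / 6 = 2.9650
Sum of squared deviations: (−0.2250)² + (+0.1750)² + (−0.0450)² + (+0.0950)² + (−0.0250)² + (+0.0250)² = 0.0935
Variance = 0.0935 / 6 = 0.0156
SE* = √0.0156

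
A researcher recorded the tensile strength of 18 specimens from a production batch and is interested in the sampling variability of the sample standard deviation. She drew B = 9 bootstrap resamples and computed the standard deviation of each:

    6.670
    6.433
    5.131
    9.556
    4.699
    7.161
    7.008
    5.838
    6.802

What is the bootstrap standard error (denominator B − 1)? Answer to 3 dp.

Bootstrap SE is the standard deviation of the 9 replicate standard deviations.
Mean of replicates: (6.670 + 6.433 + 5.131 + 9.556 + 4.699 + 7.161 + 7.008 + 5.838 + 6.802) / 9 = 59.2980 / 9 = 6.5887
Sum of squared deviations: (+0.0813)² + (−0.1557)² + (−1.4577)² + (+2.9673)² + (−1.8897)² + (+0.5723)² + (+0.4193)² + (−0.7507)² + (+0.2133)² = 15.6440
Variance = 15.6440 / 8 = 1.9555
SE* = √1.9555

SE* = 1.398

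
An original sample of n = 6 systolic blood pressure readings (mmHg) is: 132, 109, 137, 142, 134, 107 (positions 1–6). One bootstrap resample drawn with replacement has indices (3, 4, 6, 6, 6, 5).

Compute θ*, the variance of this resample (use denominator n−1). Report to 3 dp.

Resample values: 137, 142, 107, 107, 107, 134.
Mean = 122.3333; sum of squared deviations = 1443.3333
s² = 1443.3333 / 5 = 288.6667

θ* = 288.667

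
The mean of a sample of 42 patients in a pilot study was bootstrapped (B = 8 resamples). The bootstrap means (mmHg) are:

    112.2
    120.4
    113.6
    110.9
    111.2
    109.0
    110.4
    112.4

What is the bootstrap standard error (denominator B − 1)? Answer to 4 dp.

Bootstrap SE is the standard deviation of the 8 replicate means.
Mean of replicates: (112.2 + 120.4 + 113.6 + 110.9 + 111.2 + 109.0 + 110.4 + 112.4) / 8 = 900.10000 / 8 = 112.51250
Sum of squared deviations: (−0.31250)² + (+7.88750)² + (+1.08750)² + (−1.61250)² + (−1.31250)² + (−3.51250)² + (−2.11250)² + (−0.11250)² = 84.62875
Variance = 84.62875 / 7 = 12.08982
SE* = √12.08982

SE* = 3.4770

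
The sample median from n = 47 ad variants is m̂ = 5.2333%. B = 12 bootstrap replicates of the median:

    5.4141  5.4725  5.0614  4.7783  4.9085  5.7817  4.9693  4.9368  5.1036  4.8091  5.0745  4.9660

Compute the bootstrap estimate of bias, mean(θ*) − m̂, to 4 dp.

bias = −0.1270

mean(θ*) = (5.4141 + 5.4725 + 5.0614 + 4.7783 + 4.9085 + 5.7817 + 4.9693 + 4.9368 + 5.1036 + 4.8091 + 5.0745 + 4.9660) / 12 = 5.10632
bias = 5.10632 − 5.2333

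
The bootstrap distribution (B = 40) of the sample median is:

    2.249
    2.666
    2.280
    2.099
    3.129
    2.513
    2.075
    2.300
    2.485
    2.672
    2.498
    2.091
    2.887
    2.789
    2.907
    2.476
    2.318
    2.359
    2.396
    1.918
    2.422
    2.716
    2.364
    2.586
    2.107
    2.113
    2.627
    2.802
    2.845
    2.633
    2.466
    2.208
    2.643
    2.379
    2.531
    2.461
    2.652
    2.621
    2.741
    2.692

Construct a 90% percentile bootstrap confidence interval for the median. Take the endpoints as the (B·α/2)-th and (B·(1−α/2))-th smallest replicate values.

Sorted replicates: 1.918, 2.075, 2.091, 2.099, 2.107, 2.113, 2.208, 2.249, 2.280, 2.300, 2.318, 2.359, 2.364, 2.379, 2.396, 2.422, 2.461, 2.466, 2.476, 2.485, 2.498, 2.513, 2.531, 2.586, 2.621, 2.627, 2.633, 2.643, 2.652, 2.666, 2.672, 2.692, 2.716, 2.741, 2.789, 2.802, 2.845, 2.887, 2.907, 3.129
α = 0.10; lower rank = 40 × 0.050 = 2; upper rank = 40 × 0.950 = 38.
The 2nd smallest replicate is 2.075; the 38th is 2.887.

(2.075, 2.887)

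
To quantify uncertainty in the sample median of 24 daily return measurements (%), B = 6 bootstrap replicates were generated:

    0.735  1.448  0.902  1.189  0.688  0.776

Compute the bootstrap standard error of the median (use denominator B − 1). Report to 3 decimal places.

Bootstrap SE is the standard deviation of the 6 replicate medians.
Mean of replicates: (0.735 + 1.448 + 0.902 + 1.189 + 0.688 + 0.776) / 6 = 5.7380 / 6 = 0.9563
Sum of squared deviations: (−0.2213)² + (+0.4917)² + (−0.0543)² + (+0.2327)² + (−0.2683)² + (−0.1803)² = 0.4523
Variance = 0.4523 / 5 = 0.0905
SE* = √0.0905

SE* = 0.301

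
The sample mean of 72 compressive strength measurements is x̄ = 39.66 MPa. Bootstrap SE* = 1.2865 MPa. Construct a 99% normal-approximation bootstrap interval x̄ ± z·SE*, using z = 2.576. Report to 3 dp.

(36.346, 42.974)

Margin = 2.576 × 1.2865 = 3.3140
Interval: 39.66 ± 3.3140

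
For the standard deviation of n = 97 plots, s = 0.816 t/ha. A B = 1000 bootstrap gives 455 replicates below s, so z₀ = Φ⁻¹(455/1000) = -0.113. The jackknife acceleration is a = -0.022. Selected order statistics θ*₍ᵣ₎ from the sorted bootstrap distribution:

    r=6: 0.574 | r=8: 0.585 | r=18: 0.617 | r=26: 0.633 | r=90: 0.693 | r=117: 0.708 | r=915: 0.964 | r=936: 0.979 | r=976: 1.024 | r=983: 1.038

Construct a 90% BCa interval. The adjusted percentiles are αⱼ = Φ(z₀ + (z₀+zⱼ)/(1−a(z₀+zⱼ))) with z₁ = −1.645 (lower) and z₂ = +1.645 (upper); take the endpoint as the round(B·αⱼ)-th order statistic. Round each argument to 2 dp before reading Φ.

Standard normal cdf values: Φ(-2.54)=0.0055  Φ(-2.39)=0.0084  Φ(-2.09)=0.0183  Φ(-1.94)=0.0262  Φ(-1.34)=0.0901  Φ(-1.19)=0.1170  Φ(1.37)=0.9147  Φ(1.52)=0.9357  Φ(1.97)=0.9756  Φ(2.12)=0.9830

Lower: z₀ + z₁ = -0.113 + (-1.645) = -1.758; 1 − a(z₀+z₁) = 1 − (-0.022)(-1.758) = 0.9613; argument = -0.113 + (-1.758)/0.9613 = -1.9417 → -1.94.
α₁ = Φ(-1.94) = 0.0262; rank = round(1000 × 0.0262) = 26; θ*₍26₎ = 0.633.
Upper: z₀ + z₂ = 1.532; 1 − a(z₀+z₂) = 1.0337; argument = 1.3690 → 1.37; α₂ = 0.9147; rank = 915; θ*₍915₎ = 0.964.

(0.633, 0.964)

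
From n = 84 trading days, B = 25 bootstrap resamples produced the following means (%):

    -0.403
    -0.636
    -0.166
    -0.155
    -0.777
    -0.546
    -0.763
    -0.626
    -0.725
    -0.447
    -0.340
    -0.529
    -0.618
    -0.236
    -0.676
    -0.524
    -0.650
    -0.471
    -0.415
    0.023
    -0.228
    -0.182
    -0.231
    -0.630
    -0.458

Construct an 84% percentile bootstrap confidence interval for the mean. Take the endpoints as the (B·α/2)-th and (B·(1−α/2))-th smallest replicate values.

Sorted replicates: -0.777, -0.763, -0.725, -0.676, -0.650, -0.636, -0.630, -0.626, -0.618, -0.546, -0.529, -0.524, -0.471, -0.458, -0.447, -0.415, -0.403, -0.340, -0.236, -0.231, -0.228, -0.182, -0.166, -0.155, 0.023
α = 0.16; lower rank = 25 × 0.080 = 2; upper rank = 25 × 0.920 = 23.
The 2nd smallest replicate is -0.763; the 23rd is -0.166.

(-0.763, -0.166)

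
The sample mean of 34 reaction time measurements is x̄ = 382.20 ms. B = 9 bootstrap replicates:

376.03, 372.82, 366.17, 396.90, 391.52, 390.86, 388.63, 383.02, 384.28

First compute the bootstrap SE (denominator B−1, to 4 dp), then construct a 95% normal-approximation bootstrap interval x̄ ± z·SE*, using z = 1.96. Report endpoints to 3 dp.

(362.659, 401.741)

Mean of replicates = 383.3589; sum of squared deviations = 795.2187; SE* = √(795.2187/8) = 9.9701
Margin = 1.96 × 9.9701 = 19.5414
Interval: 382.20 ± 19.5414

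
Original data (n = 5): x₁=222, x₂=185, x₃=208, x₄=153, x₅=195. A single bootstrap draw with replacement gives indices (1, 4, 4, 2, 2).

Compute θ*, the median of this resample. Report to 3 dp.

Resample values: 222, 153, 153, 185, 185.
Sorted: 153, 153, 185, 185, 222
Median = middle value = 185.000

θ* = 185.000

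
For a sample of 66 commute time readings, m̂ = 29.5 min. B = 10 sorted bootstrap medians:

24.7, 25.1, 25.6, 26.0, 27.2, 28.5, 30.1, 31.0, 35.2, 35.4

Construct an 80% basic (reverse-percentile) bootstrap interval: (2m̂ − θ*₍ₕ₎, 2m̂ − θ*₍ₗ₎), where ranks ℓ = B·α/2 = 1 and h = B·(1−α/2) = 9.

Percentile endpoints at ranks 1 and 9: θ*₍1₎ = 24.7, θ*₍9₎ = 35.2.
Basic interval reflects these around m̂:
  lower = 2 × 29.5 − 35.2 = 23.8
  upper = 2 × 29.5 − 24.7 = 34.3

(23.8, 34.3)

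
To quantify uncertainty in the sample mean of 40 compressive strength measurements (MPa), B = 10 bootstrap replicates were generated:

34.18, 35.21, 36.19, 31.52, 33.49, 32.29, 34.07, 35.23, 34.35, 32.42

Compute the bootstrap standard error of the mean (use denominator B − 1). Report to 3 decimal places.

SE* = 1.478

Bootstrap SE is the standard deviation of the 10 replicate means.
Mean of replicates: (34.18 + 35.21 + 36.19 + 31.52 + 33.49 + 32.29 + 34.07 + 35.23 + 34.35 + 32.42) / 10 = 338.9500 / 10 = 33.8950
Sum of squared deviations: (+0.2850)² + (+1.3150)² + (+2.2950)² + (−2.3750)² + (−0.4050)² + (−1.6050)² + (+0.1750)² + (+1.3350)² + (+0.4550)² + (−1.4750)² = 19.6536
Variance = 19.6536 / 9 = 2.1837
SE* = √2.1837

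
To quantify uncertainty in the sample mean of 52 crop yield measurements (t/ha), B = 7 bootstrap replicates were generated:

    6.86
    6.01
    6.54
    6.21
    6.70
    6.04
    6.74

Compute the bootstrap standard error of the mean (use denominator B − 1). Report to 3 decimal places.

Bootstrap SE is the standard deviation of the 7 replicate means.
Mean of replicates: (6.86 + 6.01 + 6.54 + 6.21 + 6.70 + 6.04 + 6.74) / 7 = 45.1000 / 7 = 6.4429
Sum of squared deviations: (+0.4171)² + (−0.4329)² + (+0.0971)² + (−0.2329)² + (+0.2571)² + (−0.4029)² + (+0.2971)² = 0.7417
Variance = 0.7417 / 6 = 0.1236
SE* = √0.1236

SE* = 0.352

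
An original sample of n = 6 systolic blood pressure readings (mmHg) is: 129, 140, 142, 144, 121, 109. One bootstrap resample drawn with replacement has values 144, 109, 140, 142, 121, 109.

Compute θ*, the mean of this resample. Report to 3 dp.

θ* = 127.500

Mean = (144 + 109 + 140 + 142 + 121 + 109) / 6 = 765.0 / 6 = 127.500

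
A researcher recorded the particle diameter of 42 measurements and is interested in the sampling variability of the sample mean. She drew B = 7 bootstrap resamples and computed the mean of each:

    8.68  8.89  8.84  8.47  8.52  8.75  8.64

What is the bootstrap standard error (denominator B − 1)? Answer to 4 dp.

SE* = 0.1559

Bootstrap SE is the standard deviation of the 7 replicate means.
Mean of replicates: (8.68 + 8.89 + 8.84 + 8.47 + 8.52 + 8.75 + 8.64) / 7 = 60.79000 / 7 = 8.68429
Sum of squared deviations: (−0.00429)² + (+0.20571)² + (+0.15571)² + (−0.21429)² + (−0.16429)² + (+0.06571)² + (−0.04429)² = 0.14577
Variance = 0.14577 / 6 = 0.02430
SE* = √0.02430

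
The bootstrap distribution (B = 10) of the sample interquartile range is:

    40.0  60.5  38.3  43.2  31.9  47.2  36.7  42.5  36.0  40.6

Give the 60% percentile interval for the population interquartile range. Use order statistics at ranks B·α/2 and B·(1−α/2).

(36.0, 43.2)

Sorted replicates: 31.9, 36.0, 36.7, 38.3, 40.0, 40.6, 42.5, 43.2, 47.2, 60.5
α = 0.40; lower rank = 10 × 0.200 = 2; upper rank = 10 × 0.800 = 8.
The 2nd smallest replicate is 36.0; the 8th is 43.2.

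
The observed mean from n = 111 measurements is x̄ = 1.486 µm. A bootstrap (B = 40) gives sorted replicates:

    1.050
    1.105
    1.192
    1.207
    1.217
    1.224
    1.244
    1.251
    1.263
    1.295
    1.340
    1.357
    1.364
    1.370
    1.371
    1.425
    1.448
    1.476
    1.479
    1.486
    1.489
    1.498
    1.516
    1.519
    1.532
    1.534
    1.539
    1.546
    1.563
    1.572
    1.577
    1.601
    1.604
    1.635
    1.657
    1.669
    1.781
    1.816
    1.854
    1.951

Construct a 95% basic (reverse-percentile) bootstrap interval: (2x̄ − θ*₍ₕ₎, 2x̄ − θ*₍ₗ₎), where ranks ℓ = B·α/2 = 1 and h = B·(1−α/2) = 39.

(1.118, 1.922)

Percentile endpoints at ranks 1 and 39: θ*₍1₎ = 1.050, θ*₍39₎ = 1.854.
Basic interval reflects these around x̄:
  lower = 2 × 1.486 − 1.854 = 1.118
  upper = 2 × 1.486 − 1.050 = 1.922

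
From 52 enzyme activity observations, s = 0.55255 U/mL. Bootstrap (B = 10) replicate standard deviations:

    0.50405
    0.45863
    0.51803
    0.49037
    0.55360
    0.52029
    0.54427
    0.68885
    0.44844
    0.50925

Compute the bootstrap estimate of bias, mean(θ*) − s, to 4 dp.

bias = −0.0290

mean(θ*) = (0.50405 + 0.45863 + 0.51803 + 0.49037 + 0.55360 + 0.52029 + 0.54427 + 0.68885 + 0.44844 + 0.50925) / 10 = 0.52358
bias = 0.52358 − 0.55255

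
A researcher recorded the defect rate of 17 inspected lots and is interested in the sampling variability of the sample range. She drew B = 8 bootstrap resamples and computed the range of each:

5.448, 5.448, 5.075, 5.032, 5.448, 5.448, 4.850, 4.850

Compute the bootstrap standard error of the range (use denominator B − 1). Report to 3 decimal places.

SE* = 0.276

Bootstrap SE is the standard deviation of the 8 replicate ranges.
Mean of replicates: (5.448 + 5.448 + 5.075 + 5.032 + 5.448 + 5.448 + 4.850 + 4.850) / 8 = 41.5990 / 8 = 5.1999
Sum of squared deviations: (+0.2481)² + (+0.2481)² + (−0.1249)² + (−0.1679)² + (+0.2481)² + (+0.2481)² + (−0.3499)² + (−0.3499)² = 0.5349
Variance = 0.5349 / 7 = 0.0764
SE* = √0.0764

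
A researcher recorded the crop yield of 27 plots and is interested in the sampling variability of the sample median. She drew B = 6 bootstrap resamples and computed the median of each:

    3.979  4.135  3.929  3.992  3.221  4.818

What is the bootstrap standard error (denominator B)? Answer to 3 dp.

Bootstrap SE is the standard deviation of the 6 replicate medians.
Mean of replicates: (3.979 + 4.135 + 3.929 + 3.992 + 3.221 + 4.818) / 6 = 24.0740 / 6 = 4.0123
Sum of squared deviations: (−0.0333)² + (+0.1227)² + (−0.0833)² + (−0.0203)² + (−0.7913)² + (+0.8057)² = 1.2988
Variance = 1.2988 / 6 = 0.2165
SE* = √0.2165

SE* = 0.465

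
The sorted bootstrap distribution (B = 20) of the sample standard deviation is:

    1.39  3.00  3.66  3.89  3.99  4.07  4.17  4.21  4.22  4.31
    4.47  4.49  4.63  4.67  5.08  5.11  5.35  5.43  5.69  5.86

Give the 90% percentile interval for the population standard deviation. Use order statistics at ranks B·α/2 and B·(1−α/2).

(1.39, 5.69)

α = 0.10; lower rank = 20 × 0.050 = 1; upper rank = 20 × 0.950 = 19.
The 1st smallest replicate is 1.39; the 19th is 5.69.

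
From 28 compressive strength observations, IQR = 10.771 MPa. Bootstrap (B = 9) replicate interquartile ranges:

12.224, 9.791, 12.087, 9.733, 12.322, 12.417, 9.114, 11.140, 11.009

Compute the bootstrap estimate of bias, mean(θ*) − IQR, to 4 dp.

mean(θ*) = (12.224 + 9.791 + 12.087 + 9.733 + 12.322 + 12.417 + 9.114 + 11.140 + 11.009) / 9 = 11.09300
bias = 11.09300 − 10.771

bias = +0.3220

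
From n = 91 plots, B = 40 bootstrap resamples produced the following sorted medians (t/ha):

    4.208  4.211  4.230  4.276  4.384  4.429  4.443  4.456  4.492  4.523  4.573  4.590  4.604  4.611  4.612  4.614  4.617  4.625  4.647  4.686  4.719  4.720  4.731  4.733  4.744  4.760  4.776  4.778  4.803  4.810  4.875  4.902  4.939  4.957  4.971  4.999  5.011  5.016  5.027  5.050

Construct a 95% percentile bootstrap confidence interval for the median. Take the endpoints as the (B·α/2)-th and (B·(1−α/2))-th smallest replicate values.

(4.208, 5.027)

α = 0.05; lower rank = 40 × 0.025 = 1; upper rank = 40 × 0.975 = 39.
The 1st smallest replicate is 4.208; the 39th is 5.027.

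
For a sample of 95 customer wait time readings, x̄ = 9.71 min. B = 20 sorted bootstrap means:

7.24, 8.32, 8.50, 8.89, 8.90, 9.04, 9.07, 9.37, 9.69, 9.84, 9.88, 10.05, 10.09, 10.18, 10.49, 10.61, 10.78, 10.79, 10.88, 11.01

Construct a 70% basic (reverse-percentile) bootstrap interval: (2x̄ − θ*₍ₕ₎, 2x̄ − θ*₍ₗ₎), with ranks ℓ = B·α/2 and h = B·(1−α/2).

Percentile endpoints at ranks 3 and 17: θ*₍3₎ = 8.50, θ*₍17₎ = 10.78.
Basic interval reflects these around x̄:
  lower = 2 × 9.71 − 10.78 = 8.64
  upper = 2 × 9.71 − 8.50 = 10.92

(8.64, 10.92)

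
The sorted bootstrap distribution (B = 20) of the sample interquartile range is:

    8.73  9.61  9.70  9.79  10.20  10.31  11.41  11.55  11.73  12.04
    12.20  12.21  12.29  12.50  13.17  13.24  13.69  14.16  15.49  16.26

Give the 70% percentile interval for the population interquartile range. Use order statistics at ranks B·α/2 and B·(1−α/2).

α = 0.30; lower rank = 20 × 0.150 = 3; upper rank = 20 × 0.850 = 17.
The 3rd smallest replicate is 9.70; the 17th is 13.69.

(9.70, 13.69)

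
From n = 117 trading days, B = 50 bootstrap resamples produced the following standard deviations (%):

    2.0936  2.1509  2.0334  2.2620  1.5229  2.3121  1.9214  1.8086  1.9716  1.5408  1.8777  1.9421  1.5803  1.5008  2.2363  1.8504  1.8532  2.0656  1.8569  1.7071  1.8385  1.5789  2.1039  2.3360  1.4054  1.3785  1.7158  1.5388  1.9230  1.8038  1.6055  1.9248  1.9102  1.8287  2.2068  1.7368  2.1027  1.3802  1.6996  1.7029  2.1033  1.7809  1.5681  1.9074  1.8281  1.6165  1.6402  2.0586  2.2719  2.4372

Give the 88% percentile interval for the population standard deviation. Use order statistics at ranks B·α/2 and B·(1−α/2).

Sorted replicates: 1.3785, 1.3802, 1.4054, 1.5008, 1.5229, 1.5388, 1.5408, 1.5681, 1.5789, 1.5803, 1.6055, 1.6165, 1.6402, 1.6996, 1.7029, 1.7071, 1.7158, 1.7368, 1.7809, 1.8038, 1.8086, 1.8281, 1.8287, 1.8385, 1.8504, 1.8532, 1.8569, 1.8777, 1.9074, 1.9102, 1.9214, 1.9230, 1.9248, 1.9421, 1.9716, 2.0334, 2.0586, 2.0656, 2.0936, 2.1027, 2.1033, 2.1039, 2.1509, 2.2068, 2.2363, 2.2620, 2.2719, 2.3121, 2.3360, 2.4372
α = 0.12; lower rank = 50 × 0.060 = 3; upper rank = 50 × 0.940 = 47.
The 3rd smallest replicate is 1.4054; the 47th is 2.2719.

(1.4054, 2.2719)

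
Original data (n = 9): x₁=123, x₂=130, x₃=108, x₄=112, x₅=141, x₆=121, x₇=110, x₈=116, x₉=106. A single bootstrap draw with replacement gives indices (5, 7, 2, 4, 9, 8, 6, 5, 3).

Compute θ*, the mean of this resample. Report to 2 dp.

θ* = 120.56

Resample values: 141, 110, 130, 112, 106, 116, 121, 141, 108.
Mean = (141 + 110 + 130 + 112 + 106 + 116 + 121 + 141 + 108) / 9 = 1085.0 / 9 = 120.56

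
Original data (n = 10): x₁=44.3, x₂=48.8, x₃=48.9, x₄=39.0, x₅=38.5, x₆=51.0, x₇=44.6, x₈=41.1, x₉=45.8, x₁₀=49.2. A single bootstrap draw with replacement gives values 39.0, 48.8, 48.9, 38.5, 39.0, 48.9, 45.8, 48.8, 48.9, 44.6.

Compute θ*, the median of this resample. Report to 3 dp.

θ* = 47.300

Sorted: 38.5, 39.0, 39.0, 44.6, 45.8, 48.8, 48.8, 48.9, 48.9, 48.9
Median = average of the two middle values = 47.300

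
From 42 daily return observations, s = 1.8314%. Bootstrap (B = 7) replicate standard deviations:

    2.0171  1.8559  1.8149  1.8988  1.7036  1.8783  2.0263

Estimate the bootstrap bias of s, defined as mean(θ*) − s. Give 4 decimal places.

mean(θ*) = (2.0171 + 1.8559 + 1.8149 + 1.8988 + 1.7036 + 1.8783 + 2.0263) / 7 = 1.88499
bias = 1.88499 − 1.8314

bias = +0.0536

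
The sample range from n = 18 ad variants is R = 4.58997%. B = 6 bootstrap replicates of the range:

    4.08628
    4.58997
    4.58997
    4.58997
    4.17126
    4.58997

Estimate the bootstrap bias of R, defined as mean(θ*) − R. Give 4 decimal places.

mean(θ*) = (4.08628 + 4.58997 + 4.58997 + 4.58997 + 4.17126 + 4.58997) / 6 = 4.43624
bias = 4.43624 − 4.58997

bias = −0.1537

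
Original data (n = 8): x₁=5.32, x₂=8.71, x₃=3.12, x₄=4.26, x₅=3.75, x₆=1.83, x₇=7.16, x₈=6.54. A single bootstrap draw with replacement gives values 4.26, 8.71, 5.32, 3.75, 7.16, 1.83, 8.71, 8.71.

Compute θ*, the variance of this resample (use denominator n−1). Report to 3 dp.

θ* = 7.042

Mean = 6.0563; sum of squared deviations = 49.2940
s² = 49.2940 / 7 = 7.0420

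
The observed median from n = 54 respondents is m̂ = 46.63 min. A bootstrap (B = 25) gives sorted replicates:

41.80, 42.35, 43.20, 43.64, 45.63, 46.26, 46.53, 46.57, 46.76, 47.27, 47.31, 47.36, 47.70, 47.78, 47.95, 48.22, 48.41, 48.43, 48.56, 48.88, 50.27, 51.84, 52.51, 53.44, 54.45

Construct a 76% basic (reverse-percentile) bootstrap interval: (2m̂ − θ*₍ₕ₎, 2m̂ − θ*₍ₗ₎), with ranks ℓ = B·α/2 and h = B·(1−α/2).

(41.42, 50.06)

Percentile endpoints at ranks 3 and 22: θ*₍3₎ = 43.20, θ*₍22₎ = 51.84.
Basic interval reflects these around m̂:
  lower = 2 × 46.63 − 51.84 = 41.42
  upper = 2 × 46.63 − 43.20 = 50.06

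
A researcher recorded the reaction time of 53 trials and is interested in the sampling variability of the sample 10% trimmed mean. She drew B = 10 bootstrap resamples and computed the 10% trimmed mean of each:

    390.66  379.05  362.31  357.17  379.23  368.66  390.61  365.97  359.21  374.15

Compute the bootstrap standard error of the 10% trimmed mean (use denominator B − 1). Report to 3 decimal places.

SE* = 12.116

Bootstrap SE is the standard deviation of the 10 replicate 10% trimmed means.
Mean of replicates: (390.66 + 379.05 + 362.31 + 357.17 + 379.23 + 368.66 + 390.61 + 365.97 + 359.21 + 374.15) / 10 = 3727.0200 / 10 = 372.7020
Sum of squared deviations: (+17.9580)² + (+6.3480)² + (−10.3920)² + (−15.5320)² + (+6.5280)² + (−4.0420)² + (+17.9080)² + (−6.7320)² + (−13.4920)² + (+1.4480)² = 1321.1232
Variance = 1321.1232 / 9 = 146.7915
SE* = √146.7915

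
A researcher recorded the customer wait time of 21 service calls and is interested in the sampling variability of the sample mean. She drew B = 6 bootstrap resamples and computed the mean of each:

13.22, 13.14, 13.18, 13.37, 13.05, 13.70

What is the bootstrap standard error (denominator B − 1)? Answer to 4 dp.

SE* = 0.2326

Bootstrap SE is the standard deviation of the 6 replicate means.
Mean of replicates: (13.22 + 13.14 + 13.18 + 13.37 + 13.05 + 13.70) / 6 = 79.66000 / 6 = 13.27667
Sum of squared deviations: (−0.05667)² + (−0.13667)² + (−0.09667)² + (+0.09333)² + (−0.22667)² + (+0.42333)² = 0.27053
Variance = 0.27053 / 5 = 0.05411
SE* = √0.05411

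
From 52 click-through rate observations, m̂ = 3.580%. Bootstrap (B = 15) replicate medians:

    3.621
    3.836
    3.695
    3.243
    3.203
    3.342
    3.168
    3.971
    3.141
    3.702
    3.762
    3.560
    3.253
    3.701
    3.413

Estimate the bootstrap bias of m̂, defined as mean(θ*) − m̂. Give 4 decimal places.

bias = −0.0726

mean(θ*) = (3.621 + 3.836 + 3.695 + 3.243 + 3.203 + 3.342 + 3.168 + 3.971 + 3.141 + 3.702 + 3.762 + 3.560 + 3.253 + 3.701 + 3.413) / 15 = 3.50740
bias = 3.50740 − 3.580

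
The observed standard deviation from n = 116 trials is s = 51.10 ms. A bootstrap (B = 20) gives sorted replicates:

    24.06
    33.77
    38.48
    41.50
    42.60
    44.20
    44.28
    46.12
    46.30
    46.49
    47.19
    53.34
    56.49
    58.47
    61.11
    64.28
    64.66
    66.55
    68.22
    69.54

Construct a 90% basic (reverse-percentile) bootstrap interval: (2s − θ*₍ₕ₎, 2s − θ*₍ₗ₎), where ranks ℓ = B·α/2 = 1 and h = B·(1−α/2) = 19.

(33.98, 78.14)

Percentile endpoints at ranks 1 and 19: θ*₍1₎ = 24.06, θ*₍19₎ = 68.22.
Basic interval reflects these around s:
  lower = 2 × 51.10 − 68.22 = 33.98
  upper = 2 × 51.10 − 24.06 = 78.14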